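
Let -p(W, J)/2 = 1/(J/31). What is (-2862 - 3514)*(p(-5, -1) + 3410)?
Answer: -22137472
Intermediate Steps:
p(W, J) = -62/J (p(W, J) = -2*31/J = -62/J)
(-2862 - 3514)*(p(-5, -1) + 3410) = (-2862 - 3514)*(-62/(-1) + 3410) = -6376*(-62*(-1) + 3410) = -6376*(62 + 3410) = -6376*3472 = -22137472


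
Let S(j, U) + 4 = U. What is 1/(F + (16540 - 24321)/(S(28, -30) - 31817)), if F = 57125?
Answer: 31851/1819496156 ≈ 1.7505e-5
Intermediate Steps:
S(j, U) = -4 + U
1/(F + (16540 - 24321)/(S(28, -30) - 31817)) = 1/(57125 + (16540 - 24321)/((-4 - 30) - 31817)) = 1/(57125 - 7781/(-34 - 31817)) = 1/(57125 - 7781/(-31851)) = 1/(57125 - 7781*(-1/31851)) = 1/(57125 + 7781/31851) = 1/(1819496156/31851) = 31851/1819496156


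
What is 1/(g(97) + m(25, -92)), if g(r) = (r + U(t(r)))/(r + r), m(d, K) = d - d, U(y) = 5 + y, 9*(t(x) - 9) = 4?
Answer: 1746/1003 ≈ 1.7408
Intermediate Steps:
t(x) = 85/9 (t(x) = 9 + (1/9)*4 = 9 + 4/9 = 85/9)
m(d, K) = 0
g(r) = (130/9 + r)/(2*r) (g(r) = (r + (5 + 85/9))/(r + r) = (r + 130/9)/((2*r)) = (130/9 + r)*(1/(2*r)) = (130/9 + r)/(2*r))
1/(g(97) + m(25, -92)) = 1/((1/18)*(130 + 9*97)/97 + 0) = 1/((1/18)*(1/97)*(130 + 873) + 0) = 1/((1/18)*(1/97)*1003 + 0) = 1/(1003/1746 + 0) = 1/(1003/1746) = 1746/1003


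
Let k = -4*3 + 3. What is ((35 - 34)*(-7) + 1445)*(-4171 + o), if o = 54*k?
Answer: -6696766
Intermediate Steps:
k = -9 (k = -12 + 3 = -9)
o = -486 (o = 54*(-9) = -486)
((35 - 34)*(-7) + 1445)*(-4171 + o) = ((35 - 34)*(-7) + 1445)*(-4171 - 486) = (1*(-7) + 1445)*(-4657) = (-7 + 1445)*(-4657) = 1438*(-4657) = -6696766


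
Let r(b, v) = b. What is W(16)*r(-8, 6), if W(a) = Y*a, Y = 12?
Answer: -1536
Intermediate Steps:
W(a) = 12*a
W(16)*r(-8, 6) = (12*16)*(-8) = 192*(-8) = -1536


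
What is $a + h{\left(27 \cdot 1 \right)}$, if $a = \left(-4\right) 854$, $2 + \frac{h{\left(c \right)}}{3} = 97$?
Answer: $-3131$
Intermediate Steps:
$h{\left(c \right)} = 285$ ($h{\left(c \right)} = -6 + 3 \cdot 97 = -6 + 291 = 285$)
$a = -3416$
$a + h{\left(27 \cdot 1 \right)} = -3416 + 285 = -3131$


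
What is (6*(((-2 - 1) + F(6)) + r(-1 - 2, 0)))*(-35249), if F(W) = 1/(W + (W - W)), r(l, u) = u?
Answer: 599233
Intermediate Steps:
F(W) = 1/W (F(W) = 1/(W + 0) = 1/W)
(6*(((-2 - 1) + F(6)) + r(-1 - 2, 0)))*(-35249) = (6*(((-2 - 1) + 1/6) + 0))*(-35249) = (6*((-3 + 1/6) + 0))*(-35249) = (6*(-17/6 + 0))*(-35249) = (6*(-17/6))*(-35249) = -17*(-35249) = 599233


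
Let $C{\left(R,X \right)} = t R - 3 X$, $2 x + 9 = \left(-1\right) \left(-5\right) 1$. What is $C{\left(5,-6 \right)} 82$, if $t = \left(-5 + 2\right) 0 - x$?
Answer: $2296$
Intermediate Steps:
$x = -2$ ($x = - \frac{9}{2} + \frac{\left(-1\right) \left(-5\right) 1}{2} = - \frac{9}{2} + \frac{5 \cdot 1}{2} = - \frac{9}{2} + \frac{1}{2} \cdot 5 = - \frac{9}{2} + \frac{5}{2} = -2$)
$t = 2$ ($t = \left(-5 + 2\right) 0 - -2 = \left(-3\right) 0 + 2 = 0 + 2 = 2$)
$C{\left(R,X \right)} = - 3 X + 2 R$ ($C{\left(R,X \right)} = 2 R - 3 X = - 3 X + 2 R$)
$C{\left(5,-6 \right)} 82 = \left(\left(-3\right) \left(-6\right) + 2 \cdot 5\right) 82 = \left(18 + 10\right) 82 = 28 \cdot 82 = 2296$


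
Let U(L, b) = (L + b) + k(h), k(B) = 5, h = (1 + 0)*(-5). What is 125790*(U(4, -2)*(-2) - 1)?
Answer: -1886850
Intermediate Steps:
h = -5 (h = 1*(-5) = -5)
U(L, b) = 5 + L + b (U(L, b) = (L + b) + 5 = 5 + L + b)
125790*(U(4, -2)*(-2) - 1) = 125790*((5 + 4 - 2)*(-2) - 1) = 125790*(7*(-2) - 1) = 125790*(-14 - 1) = 125790*(-15) = -1886850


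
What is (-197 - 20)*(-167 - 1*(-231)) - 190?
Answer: -14078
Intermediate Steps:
(-197 - 20)*(-167 - 1*(-231)) - 190 = -217*(-167 + 231) - 190 = -217*64 - 190 = -13888 - 190 = -14078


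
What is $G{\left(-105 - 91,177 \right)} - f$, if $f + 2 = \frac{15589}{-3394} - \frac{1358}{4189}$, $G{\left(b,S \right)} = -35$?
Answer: $- \frac{399265005}{14217466} \approx -28.083$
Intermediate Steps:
$f = - \frac{98346305}{14217466}$ ($f = -2 + \left(\frac{15589}{-3394} - \frac{1358}{4189}\right) = -2 + \left(15589 \left(- \frac{1}{3394}\right) - \frac{1358}{4189}\right) = -2 - \frac{69911373}{14217466} = - \frac{98346305}{14217466} \approx -6.9173$)
$G{\left(-105 - 91,177 \right)} - f = -35 - - \frac{98346305}{14217466} = -35 + \frac{98346305}{14217466} = - \frac{399265005}{14217466}$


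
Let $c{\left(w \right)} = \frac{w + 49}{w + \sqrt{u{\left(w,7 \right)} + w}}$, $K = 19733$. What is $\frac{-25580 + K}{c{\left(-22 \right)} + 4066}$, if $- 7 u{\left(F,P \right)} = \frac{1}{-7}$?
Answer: $- \frac{589256169504}{409650048037} - \frac{1105083 i \sqrt{1077}}{409650048037} \approx -1.4384 - 8.853 \cdot 10^{-5} i$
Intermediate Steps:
$u{\left(F,P \right)} = \frac{1}{49}$ ($u{\left(F,P \right)} = - \frac{1}{7 \left(-7\right)} = \left(- \frac{1}{7}\right) \left(- \frac{1}{7}\right) = \frac{1}{49}$)
$c{\left(w \right)} = \frac{49 + w}{w + \sqrt{\frac{1}{49} + w}}$ ($c{\left(w \right)} = \frac{w + 49}{w + \sqrt{\frac{1}{49} + w}} = \frac{49 + w}{w + \sqrt{\frac{1}{49} + w}}$)
$\frac{-25580 + K}{c{\left(-22 \right)} + 4066} = \frac{-25580 + 19733}{\frac{7 \left(49 - 22\right)}{\sqrt{1 + 49 \left(-22\right)} + 7 \left(-22\right)} + 4066} = - \frac{5847}{7 \frac{1}{\sqrt{1 - 1078} - 154} \cdot 27 + 4066} = - \frac{5847}{7 \frac{1}{\sqrt{-1077} - 154} \cdot 27 + 4066} = - \frac{5847}{7 \frac{1}{i \sqrt{1077} - 154} \cdot 27 + 4066} = - \frac{5847}{7 \frac{1}{-154 + i \sqrt{1077}} \cdot 27 + 4066} = - \frac{5847}{\frac{189}{-154 + i \sqrt{1077}} + 4066} = - \frac{5847}{4066 + \frac{189}{-154 + i \sqrt{1077}}}$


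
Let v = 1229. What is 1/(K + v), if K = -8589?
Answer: -1/7360 ≈ -0.00013587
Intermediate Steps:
1/(K + v) = 1/(-8589 + 1229) = 1/(-7360) = -1/7360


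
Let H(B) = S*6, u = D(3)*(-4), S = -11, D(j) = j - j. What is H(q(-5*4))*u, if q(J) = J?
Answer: 0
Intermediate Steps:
D(j) = 0
u = 0 (u = 0*(-4) = 0)
H(B) = -66 (H(B) = -11*6 = -66)
H(q(-5*4))*u = -66*0 = 0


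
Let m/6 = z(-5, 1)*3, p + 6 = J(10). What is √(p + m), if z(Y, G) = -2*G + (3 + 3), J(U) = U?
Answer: 2*√19 ≈ 8.7178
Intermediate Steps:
z(Y, G) = 6 - 2*G (z(Y, G) = -2*G + 6 = 6 - 2*G)
p = 4 (p = -6 + 10 = 4)
m = 72 (m = 6*((6 - 2*1)*3) = 6*((6 - 2)*3) = 6*(4*3) = 6*12 = 72)
√(p + m) = √(4 + 72) = √76 = 2*√19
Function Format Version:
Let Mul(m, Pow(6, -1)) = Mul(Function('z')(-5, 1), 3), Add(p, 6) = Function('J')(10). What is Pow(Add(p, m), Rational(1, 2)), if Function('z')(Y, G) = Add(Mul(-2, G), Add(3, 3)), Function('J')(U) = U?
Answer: Mul(2, Pow(19, Rational(1, 2))) ≈ 8.7178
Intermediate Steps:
Function('z')(Y, G) = Add(6, Mul(-2, G)) (Function('z')(Y, G) = Add(Mul(-2, G), 6) = Add(6, Mul(-2, G)))
p = 4 (p = Add(-6, 10) = 4)
m = 72 (m = Mul(6, Mul(Add(6, Mul(-2, 1)), 3)) = Mul(6, Mul(Add(6, -2), 3)) = Mul(6, Mul(4, 3)) = Mul(6, 12) = 72)
Pow(Add(p, m), Rational(1, 2)) = Pow(Add(4, 72), Rational(1, 2)) = Pow(76, Rational(1, 2)) = Mul(2, Pow(19, Rational(1, 2)))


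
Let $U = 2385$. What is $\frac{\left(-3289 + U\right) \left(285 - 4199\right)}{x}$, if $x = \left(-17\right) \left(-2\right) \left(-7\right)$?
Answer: $- \frac{1769128}{119} \approx -14867.0$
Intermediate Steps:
$x = -238$ ($x = 34 \left(-7\right) = -238$)
$\frac{\left(-3289 + U\right) \left(285 - 4199\right)}{x} = \frac{\left(-3289 + 2385\right) \left(285 - 4199\right)}{-238} = \left(-904\right) \left(-3914\right) \left(- \frac{1}{238}\right) = 3538256 \left(- \frac{1}{238}\right) = - \frac{1769128}{119}$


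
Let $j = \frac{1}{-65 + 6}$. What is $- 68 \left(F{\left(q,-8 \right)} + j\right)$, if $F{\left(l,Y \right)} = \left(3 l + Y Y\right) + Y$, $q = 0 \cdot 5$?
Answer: $- \frac{224604}{59} \approx -3806.8$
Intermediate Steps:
$q = 0$
$j = - \frac{1}{59}$ ($j = \frac{1}{-59} = - \frac{1}{59} \approx -0.016949$)
$F{\left(l,Y \right)} = Y + Y^{2} + 3 l$ ($F{\left(l,Y \right)} = \left(3 l + Y^{2}\right) + Y = \left(Y^{2} + 3 l\right) + Y = Y + Y^{2} + 3 l$)
$- 68 \left(F{\left(q,-8 \right)} + j\right) = - 68 \left(\left(-8 + \left(-8\right)^{2} + 3 \cdot 0\right) - \frac{1}{59}\right) = - 68 \left(\left(-8 + 64 + 0\right) - \frac{1}{59}\right) = - 68 \left(56 - \frac{1}{59}\right) = \left(-68\right) \frac{3303}{59} = - \frac{224604}{59}$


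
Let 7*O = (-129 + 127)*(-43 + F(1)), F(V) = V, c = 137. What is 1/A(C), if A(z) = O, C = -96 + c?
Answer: 1/12 ≈ 0.083333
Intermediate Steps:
C = 41 (C = -96 + 137 = 41)
O = 12 (O = ((-129 + 127)*(-43 + 1))/7 = (-2*(-42))/7 = (⅐)*84 = 12)
A(z) = 12
1/A(C) = 1/12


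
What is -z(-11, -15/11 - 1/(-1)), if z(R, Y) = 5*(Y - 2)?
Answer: 130/11 ≈ 11.818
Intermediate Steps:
z(R, Y) = -10 + 5*Y (z(R, Y) = 5*(-2 + Y) = -10 + 5*Y)
-z(-11, -15/11 - 1/(-1)) = -(-10 + 5*(-15/11 - 1/(-1))) = -(-10 + 5*(-15*1/11 - 1*(-1))) = -(-10 + 5*(-15/11 + 1)) = -(-10 + 5*(-4/11)) = -(-10 - 20/11) = -1*(-130/11) = 130/11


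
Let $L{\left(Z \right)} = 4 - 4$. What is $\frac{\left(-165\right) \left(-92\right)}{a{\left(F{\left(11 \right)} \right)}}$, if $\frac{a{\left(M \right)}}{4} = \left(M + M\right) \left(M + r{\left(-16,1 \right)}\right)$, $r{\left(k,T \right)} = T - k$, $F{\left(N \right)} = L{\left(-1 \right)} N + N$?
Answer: $\frac{345}{56} \approx 6.1607$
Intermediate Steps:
$L{\left(Z \right)} = 0$
$F{\left(N \right)} = N$ ($F{\left(N \right)} = 0 N + N = 0 + N = N$)
$a{\left(M \right)} = 8 M \left(17 + M\right)$ ($a{\left(M \right)} = 4 \left(M + M\right) \left(M + \left(1 - -16\right)\right) = 4 \cdot 2 M \left(M + \left(1 + 16\right)\right) = 4 \cdot 2 M \left(M + 17\right) = 4 \cdot 2 M \left(17 + M\right) = 8 M \left(17 + M\right)$)
$\frac{\left(-165\right) \left(-92\right)}{a{\left(F{\left(11 \right)} \right)}} = \frac{\left(-165\right) \left(-92\right)}{8 \cdot 11 \left(17 + 11\right)} = \frac{15180}{8 \cdot 11 \cdot 28} = \frac{15180}{2464} = 15180 \cdot \frac{1}{2464} = \frac{345}{56}$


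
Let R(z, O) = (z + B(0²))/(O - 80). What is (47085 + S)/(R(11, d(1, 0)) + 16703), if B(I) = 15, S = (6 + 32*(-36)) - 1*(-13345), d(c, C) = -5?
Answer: 5039140/1419729 ≈ 3.5494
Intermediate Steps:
S = 12199 (S = (6 - 1152) + 13345 = -1146 + 13345 = 12199)
R(z, O) = (15 + z)/(-80 + O) (R(z, O) = (z + 15)/(O - 80) = (15 + z)/(-80 + O))
(47085 + S)/(R(11, d(1, 0)) + 16703) = (47085 + 12199)/((15 + 11)/(-80 - 5) + 16703) = 59284/(26/(-85) + 16703) = 59284/(-1/85*26 + 16703) = 59284/(-26/85 + 16703) = 59284/(1419729/85) = 59284*(85/1419729) = 5039140/1419729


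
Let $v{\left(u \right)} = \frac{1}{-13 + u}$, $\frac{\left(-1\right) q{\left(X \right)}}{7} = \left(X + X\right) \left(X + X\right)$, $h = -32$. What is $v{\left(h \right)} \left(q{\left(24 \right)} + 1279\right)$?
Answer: $\frac{14849}{45} \approx 329.98$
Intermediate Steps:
$q{\left(X \right)} = - 28 X^{2}$ ($q{\left(X \right)} = - 7 \left(X + X\right) \left(X + X\right) = - 7 \cdot 2 X 2 X = - 7 \cdot 4 X^{2} = - 28 X^{2}$)
$v{\left(h \right)} \left(q{\left(24 \right)} + 1279\right) = \frac{- 28 \cdot 24^{2} + 1279}{-13 - 32} = \frac{\left(-28\right) 576 + 1279}{-45} = - \frac{-16128 + 1279}{45} = \left(- \frac{1}{45}\right) \left(-14849\right) = \frac{14849}{45}$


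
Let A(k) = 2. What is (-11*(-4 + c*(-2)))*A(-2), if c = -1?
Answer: 44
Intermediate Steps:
(-11*(-4 + c*(-2)))*A(-2) = -11*(-4 - 1*(-2))*2 = -11*(-4 + 2)*2 = -11*(-2)*2 = 22*2 = 44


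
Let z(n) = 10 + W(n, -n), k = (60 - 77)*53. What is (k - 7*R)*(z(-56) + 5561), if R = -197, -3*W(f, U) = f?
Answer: 8015582/3 ≈ 2.6719e+6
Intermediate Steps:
W(f, U) = -f/3
k = -901 (k = -17*53 = -901)
z(n) = 10 - n/3
(k - 7*R)*(z(-56) + 5561) = (-901 - 7*(-197))*((10 - 1/3*(-56)) + 5561) = (-901 + 1379)*((10 + 56/3) + 5561) = 478*(86/3 + 5561) = 478*(16769/3) = 8015582/3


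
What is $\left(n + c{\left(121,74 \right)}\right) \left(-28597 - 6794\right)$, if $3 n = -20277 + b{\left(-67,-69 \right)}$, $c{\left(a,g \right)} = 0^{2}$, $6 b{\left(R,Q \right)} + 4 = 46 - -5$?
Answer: $\frac{1434692155}{6} \approx 2.3912 \cdot 10^{8}$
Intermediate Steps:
$b{\left(R,Q \right)} = \frac{47}{6}$ ($b{\left(R,Q \right)} = - \frac{2}{3} + \frac{46 - -5}{6} = - \frac{2}{3} + \frac{46 + 5}{6} = - \frac{2}{3} + \frac{1}{6} \cdot 51 = - \frac{2}{3} + \frac{17}{2} = \frac{47}{6}$)
$c{\left(a,g \right)} = 0$
$n = - \frac{121615}{18}$ ($n = \frac{-20277 + \frac{47}{6}}{3} = \frac{1}{3} \left(- \frac{121615}{6}\right) = - \frac{121615}{18} \approx -6756.4$)
$\left(n + c{\left(121,74 \right)}\right) \left(-28597 - 6794\right) = \left(- \frac{121615}{18} + 0\right) \left(-28597 - 6794\right) = \left(- \frac{121615}{18}\right) \left(-35391\right) = \frac{1434692155}{6}$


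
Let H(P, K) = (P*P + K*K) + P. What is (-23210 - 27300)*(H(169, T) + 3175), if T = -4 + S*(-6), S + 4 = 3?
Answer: -1611723590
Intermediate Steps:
S = -1 (S = -4 + 3 = -1)
T = 2 (T = -4 - 1*(-6) = -4 + 6 = 2)
H(P, K) = P + K² + P² (H(P, K) = (P² + K²) + P = (K² + P²) + P = P + K² + P²)
(-23210 - 27300)*(H(169, T) + 3175) = (-23210 - 27300)*((169 + 2² + 169²) + 3175) = -50510*((169 + 4 + 28561) + 3175) = -50510*(28734 + 3175) = -50510*31909 = -1611723590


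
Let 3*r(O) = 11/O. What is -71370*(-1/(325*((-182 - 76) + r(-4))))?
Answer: -13176/15535 ≈ -0.84815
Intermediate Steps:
r(O) = 11/(3*O) (r(O) = (11/O)/3 = 11/(3*O))
-71370*(-1/(325*((-182 - 76) + r(-4)))) = -71370*(-1/(325*((-182 - 76) + (11/3)/(-4)))) = -71370*(-1/(325*(-258 + (11/3)*(-¼)))) = -71370*(-1/(325*(-258 - 11/12))) = -71370/((-325*(-3107/12))) = -71370/1009775/12 = -71370*12/1009775 = -13176/15535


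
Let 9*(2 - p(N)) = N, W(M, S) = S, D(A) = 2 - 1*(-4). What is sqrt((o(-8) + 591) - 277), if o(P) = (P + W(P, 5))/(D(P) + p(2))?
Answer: sqrt(1536710)/70 ≈ 17.709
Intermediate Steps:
D(A) = 6 (D(A) = 2 + 4 = 6)
p(N) = 2 - N/9
o(P) = 9/14 + 9*P/70 (o(P) = (P + 5)/(6 + (2 - 1/9*2)) = (5 + P)/(6 + (2 - 2/9)) = (5 + P)/(6 + 16/9) = (5 + P)/(70/9) = (5 + P)*(9/70) = 9/14 + 9*P/70)
sqrt((o(-8) + 591) - 277) = sqrt(((9/14 + (9/70)*(-8)) + 591) - 277) = sqrt(((9/14 - 36/35) + 591) - 277) = sqrt((-27/70 + 591) - 277) = sqrt(41343/70 - 277) = sqrt(21953/70) = sqrt(1536710)/70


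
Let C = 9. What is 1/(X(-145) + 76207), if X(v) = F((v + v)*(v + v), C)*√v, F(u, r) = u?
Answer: 76207/1031364956849 - 84100*I*√145/1031364956849 ≈ 7.389e-8 - 9.819e-7*I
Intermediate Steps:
X(v) = 4*v^(5/2) (X(v) = ((v + v)*(v + v))*√v = ((2*v)*(2*v))*√v = (4*v²)*√v = 4*v^(5/2))
1/(X(-145) + 76207) = 1/(4*(-145)^(5/2) + 76207) = 1/(4*(21025*I*√145) + 76207) = 1/(84100*I*√145 + 76207) = 1/(76207 + 84100*I*√145)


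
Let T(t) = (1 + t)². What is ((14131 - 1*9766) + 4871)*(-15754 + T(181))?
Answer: 160429320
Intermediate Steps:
((14131 - 1*9766) + 4871)*(-15754 + T(181)) = ((14131 - 1*9766) + 4871)*(-15754 + (1 + 181)²) = ((14131 - 9766) + 4871)*(-15754 + 182²) = (4365 + 4871)*(-15754 + 33124) = 9236*17370 = 160429320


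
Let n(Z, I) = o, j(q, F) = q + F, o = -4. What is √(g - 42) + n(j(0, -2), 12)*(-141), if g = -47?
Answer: 564 + I*√89 ≈ 564.0 + 9.434*I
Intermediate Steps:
j(q, F) = F + q
n(Z, I) = -4
√(g - 42) + n(j(0, -2), 12)*(-141) = √(-47 - 42) - 4*(-141) = √(-89) + 564 = I*√89 + 564 = 564 + I*√89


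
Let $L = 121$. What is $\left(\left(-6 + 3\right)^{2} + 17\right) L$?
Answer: $3146$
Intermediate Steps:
$\left(\left(-6 + 3\right)^{2} + 17\right) L = \left(\left(-6 + 3\right)^{2} + 17\right) 121 = \left(\left(-3\right)^{2} + 17\right) 121 = \left(9 + 17\right) 121 = 26 \cdot 121 = 3146$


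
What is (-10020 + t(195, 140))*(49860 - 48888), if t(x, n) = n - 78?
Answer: -9679176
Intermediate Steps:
t(x, n) = -78 + n
(-10020 + t(195, 140))*(49860 - 48888) = (-10020 + (-78 + 140))*(49860 - 48888) = (-10020 + 62)*972 = -9958*972 = -9679176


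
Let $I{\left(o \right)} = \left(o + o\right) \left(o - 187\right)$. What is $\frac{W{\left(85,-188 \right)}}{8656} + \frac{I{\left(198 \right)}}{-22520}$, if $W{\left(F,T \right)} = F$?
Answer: $- \frac{4473917}{24366640} \approx -0.18361$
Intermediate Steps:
$I{\left(o \right)} = 2 o \left(-187 + o\right)$
$\frac{W{\left(85,-188 \right)}}{8656} + \frac{I{\left(198 \right)}}{-22520} = \frac{85}{8656} + \frac{2 \cdot 198 \left(-187 + 198\right)}{-22520} = 85 \cdot \frac{1}{8656} + 2 \cdot 198 \cdot 11 \left(- \frac{1}{22520}\right) = \frac{85}{8656} + 4356 \left(- \frac{1}{22520}\right) = \frac{85}{8656} - \frac{1089}{5630} = - \frac{4473917}{24366640}$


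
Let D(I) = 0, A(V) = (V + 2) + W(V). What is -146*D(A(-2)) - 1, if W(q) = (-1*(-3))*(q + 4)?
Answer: -1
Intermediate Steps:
W(q) = 12 + 3*q (W(q) = 3*(4 + q) = 12 + 3*q)
A(V) = 14 + 4*V (A(V) = (V + 2) + (12 + 3*V) = (2 + V) + (12 + 3*V) = 14 + 4*V)
-146*D(A(-2)) - 1 = -146*0 - 1 = 0 - 1 = -1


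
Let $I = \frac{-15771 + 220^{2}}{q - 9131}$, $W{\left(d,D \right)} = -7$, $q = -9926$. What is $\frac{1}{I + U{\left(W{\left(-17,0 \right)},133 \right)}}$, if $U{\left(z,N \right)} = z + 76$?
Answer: $\frac{19057}{1282304} \approx 0.014862$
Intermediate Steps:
$I = - \frac{32629}{19057}$ ($I = \frac{-15771 + 220^{2}}{-9926 - 9131} = \frac{-15771 + 48400}{-19057} = 32629 \left(- \frac{1}{19057}\right) = - \frac{32629}{19057} \approx -1.7122$)
$U{\left(z,N \right)} = 76 + z$
$\frac{1}{I + U{\left(W{\left(-17,0 \right)},133 \right)}} = \frac{1}{- \frac{32629}{19057} + \left(76 - 7\right)} = \frac{1}{- \frac{32629}{19057} + 69} = \frac{1}{\frac{1282304}{19057}} = \frac{19057}{1282304}$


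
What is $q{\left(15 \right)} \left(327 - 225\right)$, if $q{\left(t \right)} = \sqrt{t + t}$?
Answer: $102 \sqrt{30} \approx 558.68$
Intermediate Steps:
$q{\left(t \right)} = \sqrt{2} \sqrt{t}$ ($q{\left(t \right)} = \sqrt{2 t} = \sqrt{2} \sqrt{t}$)
$q{\left(15 \right)} \left(327 - 225\right) = \sqrt{2} \sqrt{15} \left(327 - 225\right) = \sqrt{30} \cdot 102 = 102 \sqrt{30}$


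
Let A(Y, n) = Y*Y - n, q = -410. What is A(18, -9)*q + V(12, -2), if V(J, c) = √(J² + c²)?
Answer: -136530 + 2*√37 ≈ -1.3652e+5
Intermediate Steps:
A(Y, n) = Y² - n
A(18, -9)*q + V(12, -2) = (18² - 1*(-9))*(-410) + √(12² + (-2)²) = (324 + 9)*(-410) + √(144 + 4) = 333*(-410) + √148 = -136530 + 2*√37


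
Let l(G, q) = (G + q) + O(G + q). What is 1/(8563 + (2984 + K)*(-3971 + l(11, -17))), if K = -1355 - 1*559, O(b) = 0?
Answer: -1/4246827 ≈ -2.3547e-7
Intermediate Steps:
l(G, q) = G + q (l(G, q) = (G + q) + 0 = G + q)
K = -1914 (K = -1355 - 559 = -1914)
1/(8563 + (2984 + K)*(-3971 + l(11, -17))) = 1/(8563 + (2984 - 1914)*(-3971 + (11 - 17))) = 1/(8563 + 1070*(-3971 - 6)) = 1/(8563 + 1070*(-3977)) = 1/(8563 - 4255390) = 1/(-4246827) = -1/4246827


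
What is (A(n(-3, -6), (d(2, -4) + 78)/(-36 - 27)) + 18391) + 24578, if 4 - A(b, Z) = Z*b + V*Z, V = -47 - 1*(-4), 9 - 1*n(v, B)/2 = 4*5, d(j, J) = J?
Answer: 2702489/63 ≈ 42897.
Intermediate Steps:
n(v, B) = -22 (n(v, B) = 18 - 8*5 = 18 - 2*20 = 18 - 40 = -22)
V = -43 (V = -47 + 4 = -43)
A(b, Z) = 4 + 43*Z - Z*b (A(b, Z) = 4 - (Z*b - 43*Z) = 4 - (-43*Z + Z*b) = 4 + (43*Z - Z*b) = 4 + 43*Z - Z*b)
(A(n(-3, -6), (d(2, -4) + 78)/(-36 - 27)) + 18391) + 24578 = ((4 + 43*((-4 + 78)/(-36 - 27)) - 1*(-4 + 78)/(-36 - 27)*(-22)) + 18391) + 24578 = ((4 + 43*(74/(-63)) - 1*74/(-63)*(-22)) + 18391) + 24578 = ((4 + 43*(74*(-1/63)) - 1*74*(-1/63)*(-22)) + 18391) + 24578 = ((4 + 43*(-74/63) - 1*(-74/63)*(-22)) + 18391) + 24578 = ((4 - 3182/63 - 1628/63) + 18391) + 24578 = (-4558/63 + 18391) + 24578 = 1154075/63 + 24578 = 2702489/63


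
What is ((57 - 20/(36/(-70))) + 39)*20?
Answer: 24280/9 ≈ 2697.8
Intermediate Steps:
((57 - 20/(36/(-70))) + 39)*20 = ((57 - 20/(36*(-1/70))) + 39)*20 = ((57 - 20/(-18/35)) + 39)*20 = ((57 - 20*(-35/18)) + 39)*20 = ((57 + 350/9) + 39)*20 = (863/9 + 39)*20 = (1214/9)*20 = 24280/9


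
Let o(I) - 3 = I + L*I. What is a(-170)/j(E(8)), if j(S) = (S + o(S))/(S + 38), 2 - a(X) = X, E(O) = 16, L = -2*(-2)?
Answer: 1032/11 ≈ 93.818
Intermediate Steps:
L = 4
o(I) = 3 + 5*I (o(I) = 3 + (I + 4*I) = 3 + 5*I)
a(X) = 2 - X
j(S) = (3 + 6*S)/(38 + S) (j(S) = (S + (3 + 5*S))/(S + 38) = (3 + 6*S)/(38 + S))
a(-170)/j(E(8)) = (2 - 1*(-170))/((3*(1 + 2*16)/(38 + 16))) = (2 + 170)/((3*(1 + 32)/54)) = 172/((3*(1/54)*33)) = 172/(11/6) = 172*(6/11) = 1032/11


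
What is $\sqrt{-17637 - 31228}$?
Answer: $i \sqrt{48865} \approx 221.05 i$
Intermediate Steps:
$\sqrt{-17637 - 31228} = \sqrt{-48865} = i \sqrt{48865}$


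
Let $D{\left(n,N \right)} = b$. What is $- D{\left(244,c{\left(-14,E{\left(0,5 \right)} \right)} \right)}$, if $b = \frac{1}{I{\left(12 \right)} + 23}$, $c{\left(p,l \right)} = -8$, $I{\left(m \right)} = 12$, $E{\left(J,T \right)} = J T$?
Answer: $- \frac{1}{35} \approx -0.028571$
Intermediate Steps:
$b = \frac{1}{35}$ ($b = \frac{1}{12 + 23} = \frac{1}{35} \approx 0.028571$)
$D{\left(n,N \right)} = \frac{1}{35}$
$- D{\left(244,c{\left(-14,E{\left(0,5 \right)} \right)} \right)} = \left(-1\right) \frac{1}{35} = - \frac{1}{35}$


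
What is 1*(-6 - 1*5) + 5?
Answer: -6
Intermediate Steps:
1*(-6 - 1*5) + 5 = 1*(-6 - 5) + 5 = 1*(-11) + 5 = -11 + 5 = -6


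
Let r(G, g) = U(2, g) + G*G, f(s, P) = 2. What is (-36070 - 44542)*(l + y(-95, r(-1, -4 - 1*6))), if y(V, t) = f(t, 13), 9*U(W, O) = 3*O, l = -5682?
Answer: 457876160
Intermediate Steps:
U(W, O) = O/3 (U(W, O) = (3*O)/9 = O/3)
r(G, g) = G**2 + g/3 (r(G, g) = g/3 + G*G = g/3 + G**2 = G**2 + g/3)
y(V, t) = 2
(-36070 - 44542)*(l + y(-95, r(-1, -4 - 1*6))) = (-36070 - 44542)*(-5682 + 2) = -80612*(-5680) = 457876160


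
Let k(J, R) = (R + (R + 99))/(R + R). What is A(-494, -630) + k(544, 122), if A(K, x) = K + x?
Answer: -273913/244 ≈ -1122.6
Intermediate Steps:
k(J, R) = (99 + 2*R)/(2*R) (k(J, R) = (R + (99 + R))/((2*R)) = (99 + 2*R)*(1/(2*R)) = (99 + 2*R)/(2*R))
A(-494, -630) + k(544, 122) = (-494 - 630) + (99/2 + 122)/122 = -1124 + (1/122)*(343/2) = -1124 + 343/244 = -273913/244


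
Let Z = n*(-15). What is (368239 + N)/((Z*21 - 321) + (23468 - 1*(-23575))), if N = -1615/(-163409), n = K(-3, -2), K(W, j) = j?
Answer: 10028928061/1289623828 ≈ 7.7766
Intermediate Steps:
n = -2
N = 1615/163409 (N = -1615*(-1/163409) = 1615/163409 ≈ 0.0098832)
Z = 30 (Z = -2*(-15) = 30)
(368239 + N)/((Z*21 - 321) + (23468 - 1*(-23575))) = (368239 + 1615/163409)/((30*21 - 321) + (23468 - 1*(-23575))) = 60173568366/(163409*((630 - 321) + (23468 + 23575))) = 60173568366/(163409*(309 + 47043)) = (60173568366/163409)/47352 = (60173568366/163409)*(1/47352) = 10028928061/1289623828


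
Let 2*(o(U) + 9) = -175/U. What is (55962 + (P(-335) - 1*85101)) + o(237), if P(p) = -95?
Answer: -13861357/474 ≈ -29243.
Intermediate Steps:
o(U) = -9 - 175/(2*U) (o(U) = -9 + (-175/U)/2 = -9 - 175/(2*U))
(55962 + (P(-335) - 1*85101)) + o(237) = (55962 + (-95 - 1*85101)) + (-9 - 175/2/237) = (55962 + (-95 - 85101)) + (-9 - 175/2*1/237) = (55962 - 85196) + (-9 - 175/474) = -29234 - 4441/474 = -13861357/474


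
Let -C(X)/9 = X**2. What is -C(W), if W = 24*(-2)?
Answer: 20736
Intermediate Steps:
W = -48
C(X) = -9*X**2
-C(W) = -(-9)*(-48)**2 = -(-9)*2304 = -1*(-20736) = 20736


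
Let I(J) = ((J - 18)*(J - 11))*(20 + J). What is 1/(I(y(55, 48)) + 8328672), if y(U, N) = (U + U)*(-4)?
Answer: -1/78425688 ≈ -1.2751e-8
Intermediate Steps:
y(U, N) = -8*U (y(U, N) = (2*U)*(-4) = -8*U)
I(J) = (-18 + J)*(-11 + J)*(20 + J) (I(J) = ((-18 + J)*(-11 + J))*(20 + J) = (-18 + J)*(-11 + J)*(20 + J))
1/(I(y(55, 48)) + 8328672) = 1/((3960 + (-8*55)**3 - (-3056)*55 - 9*(-8*55)**2) + 8328672) = 1/((3960 + (-440)**3 - 382*(-440) - 9*(-440)**2) + 8328672) = 1/((3960 - 85184000 + 168080 - 9*193600) + 8328672) = 1/((3960 - 85184000 + 168080 - 1742400) + 8328672) = 1/(-86754360 + 8328672) = 1/(-78425688) = -1/78425688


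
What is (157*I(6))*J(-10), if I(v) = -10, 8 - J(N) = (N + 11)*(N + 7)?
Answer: -17270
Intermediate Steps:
J(N) = 8 - (7 + N)*(11 + N) (J(N) = 8 - (N + 11)*(N + 7) = 8 - (11 + N)*(7 + N) = 8 - (7 + N)*(11 + N))
(157*I(6))*J(-10) = (157*(-10))*(-69 - 1*(-10)² - 18*(-10)) = -1570*(-69 - 1*100 + 180) = -1570*(-69 - 100 + 180) = -1570*11 = -17270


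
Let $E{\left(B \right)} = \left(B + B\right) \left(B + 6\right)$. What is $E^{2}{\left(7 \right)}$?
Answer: $33124$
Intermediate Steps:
$E{\left(B \right)} = 2 B \left(6 + B\right)$
$E^{2}{\left(7 \right)} = \left(2 \cdot 7 \left(6 + 7\right)\right)^{2} = \left(2 \cdot 7 \cdot 13\right)^{2} = 182^{2} = 33124$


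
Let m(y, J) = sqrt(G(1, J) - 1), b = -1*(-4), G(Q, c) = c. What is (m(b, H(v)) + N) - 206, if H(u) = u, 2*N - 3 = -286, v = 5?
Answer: -691/2 ≈ -345.50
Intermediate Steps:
N = -283/2 (N = 3/2 + (1/2)*(-286) = 3/2 - 143 = -283/2 ≈ -141.50)
b = 4
m(y, J) = sqrt(-1 + J) (m(y, J) = sqrt(J - 1) = sqrt(-1 + J))
(m(b, H(v)) + N) - 206 = (sqrt(-1 + 5) - 283/2) - 206 = (sqrt(4) - 283/2) - 206 = (2 - 283/2) - 206 = -279/2 - 206 = -691/2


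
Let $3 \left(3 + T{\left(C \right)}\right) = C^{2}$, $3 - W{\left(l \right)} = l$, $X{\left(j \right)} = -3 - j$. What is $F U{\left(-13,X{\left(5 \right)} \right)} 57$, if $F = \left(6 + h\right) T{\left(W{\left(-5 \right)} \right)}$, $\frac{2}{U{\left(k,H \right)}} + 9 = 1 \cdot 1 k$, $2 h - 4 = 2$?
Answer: $-855$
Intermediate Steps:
$h = 3$ ($h = 2 + \frac{1}{2} \cdot 2 = 2 + 1 = 3$)
$W{\left(l \right)} = 3 - l$
$T{\left(C \right)} = -3 + \frac{C^{2}}{3}$
$U{\left(k,H \right)} = \frac{2}{-9 + k}$ ($U{\left(k,H \right)} = \frac{2}{-9 + 1 \cdot 1 k} = \frac{2}{-9 + 1 k} = \frac{2}{-9 + k}$)
$F = 165$ ($F = \left(6 + 3\right) \left(-3 + \frac{\left(3 - -5\right)^{2}}{3}\right) = 9 \left(-3 + \frac{\left(3 + 5\right)^{2}}{3}\right) = 9 \left(-3 + \frac{8^{2}}{3}\right) = 9 \left(-3 + \frac{1}{3} \cdot 64\right) = 9 \left(-3 + \frac{64}{3}\right) = 9 \cdot \frac{55}{3} = 165$)
$F U{\left(-13,X{\left(5 \right)} \right)} 57 = 165 \frac{2}{-9 - 13} \cdot 57 = 165 \frac{2}{-22} \cdot 57 = 165 \cdot 2 \left(- \frac{1}{22}\right) 57 = 165 \left(- \frac{1}{11}\right) 57 = \left(-15\right) 57 = -855$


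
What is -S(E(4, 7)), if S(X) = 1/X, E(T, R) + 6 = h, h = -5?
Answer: 1/11 ≈ 0.090909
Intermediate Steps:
E(T, R) = -11 (E(T, R) = -6 - 5 = -11)
-S(E(4, 7)) = -1/(-11) = -1*(-1/11) = 1/11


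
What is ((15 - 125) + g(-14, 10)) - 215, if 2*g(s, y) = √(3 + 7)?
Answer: -325 + √10/2 ≈ -323.42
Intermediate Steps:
g(s, y) = √10/2 (g(s, y) = √(3 + 7)/2 = √10/2)
((15 - 125) + g(-14, 10)) - 215 = ((15 - 125) + √10/2) - 215 = (-110 + √10/2) - 215 = -325 + √10/2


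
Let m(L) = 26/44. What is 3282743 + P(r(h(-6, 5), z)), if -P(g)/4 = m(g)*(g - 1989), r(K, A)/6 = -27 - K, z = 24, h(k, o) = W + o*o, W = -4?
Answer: 3288125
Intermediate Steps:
h(k, o) = -4 + o² (h(k, o) = -4 + o*o = -4 + o²)
m(L) = 13/22 (m(L) = 26*(1/44) = 13/22)
r(K, A) = -162 - 6*K (r(K, A) = 6*(-27 - K) = -162 - 6*K)
P(g) = 51714/11 - 26*g/11 (P(g) = -26*(g - 1989)/11 = -26*(-1989 + g)/11 = -4*(-25857/22 + 13*g/22) = 51714/11 - 26*g/11)
3282743 + P(r(h(-6, 5), z)) = 3282743 + (51714/11 - 26*(-162 - 6*(-4 + 5²))/11) = 3282743 + (51714/11 - 26*(-162 - 6*(-4 + 25))/11) = 3282743 + (51714/11 - 26*(-162 - 6*21)/11) = 3282743 + (51714/11 - 26*(-162 - 126)/11) = 3282743 + (51714/11 - 26/11*(-288)) = 3282743 + (51714/11 + 7488/11) = 3282743 + 5382 = 3288125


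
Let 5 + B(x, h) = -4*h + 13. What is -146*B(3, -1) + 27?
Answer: -1725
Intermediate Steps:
B(x, h) = 8 - 4*h (B(x, h) = -5 + (-4*h + 13) = -5 + (13 - 4*h) = 8 - 4*h)
-146*B(3, -1) + 27 = -146*(8 - 4*(-1)) + 27 = -146*(8 + 4) + 27 = -146*12 + 27 = -1752 + 27 = -1725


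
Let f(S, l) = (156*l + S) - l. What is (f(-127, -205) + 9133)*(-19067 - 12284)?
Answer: 713830919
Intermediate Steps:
f(S, l) = S + 155*l (f(S, l) = (S + 156*l) - l = S + 155*l)
(f(-127, -205) + 9133)*(-19067 - 12284) = ((-127 + 155*(-205)) + 9133)*(-19067 - 12284) = ((-127 - 31775) + 9133)*(-31351) = (-31902 + 9133)*(-31351) = -22769*(-31351) = 713830919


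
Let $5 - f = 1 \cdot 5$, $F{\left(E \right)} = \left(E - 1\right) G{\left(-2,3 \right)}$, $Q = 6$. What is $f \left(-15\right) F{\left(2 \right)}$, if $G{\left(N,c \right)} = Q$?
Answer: $0$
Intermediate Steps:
$G{\left(N,c \right)} = 6$
$F{\left(E \right)} = -6 + 6 E$ ($F{\left(E \right)} = \left(E - 1\right) 6 = \left(-1 + E\right) 6 = -6 + 6 E$)
$f = 0$ ($f = 5 - 1 \cdot 5 = 5 - 5 = 0$)
$f \left(-15\right) F{\left(2 \right)} = 0 \left(-15\right) \left(-6 + 6 \cdot 2\right) = 0 \left(-6 + 12\right) = 0 \cdot 6 = 0$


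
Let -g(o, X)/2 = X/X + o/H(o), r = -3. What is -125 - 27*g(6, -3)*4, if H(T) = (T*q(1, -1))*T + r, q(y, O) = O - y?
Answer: 1843/25 ≈ 73.720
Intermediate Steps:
H(T) = -3 - 2*T**2 (H(T) = (T*(-1 - 1*1))*T - 3 = (T*(-1 - 1))*T - 3 = (T*(-2))*T - 3 = (-2*T)*T - 3 = -2*T**2 - 3 = -3 - 2*T**2)
g(o, X) = -2 - 2*o/(-3 - 2*o**2) (g(o, X) = -2*(X/X + o/(-3 - 2*o**2)) = -2*(1 + o/(-3 - 2*o**2)) = -2 - 2*o/(-3 - 2*o**2))
-125 - 27*g(6, -3)*4 = -125 - 27*2*(-3 + 6 - 2*6**2)/(3 + 2*6**2)*4 = -125 - 27*2*(-3 + 6 - 2*36)/(3 + 2*36)*4 = -125 - 27*2*(-3 + 6 - 72)/(3 + 72)*4 = -125 - 27*2*(-69)/75*4 = -125 - 27*2*(1/75)*(-69)*4 = -125 - (-1242)*4/25 = -125 - 27*(-184/25) = -125 + 4968/25 = 1843/25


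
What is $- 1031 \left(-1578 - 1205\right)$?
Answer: $2869273$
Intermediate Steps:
$- 1031 \left(-1578 - 1205\right) = \left(-1031\right) \left(-2783\right) = 2869273$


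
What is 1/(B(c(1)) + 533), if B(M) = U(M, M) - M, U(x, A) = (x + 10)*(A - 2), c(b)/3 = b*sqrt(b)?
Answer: 1/543 ≈ 0.0018416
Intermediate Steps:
c(b) = 3*b**(3/2) (c(b) = 3*(b*sqrt(b)) = 3*b**(3/2))
U(x, A) = (-2 + A)*(10 + x) (U(x, A) = (10 + x)*(-2 + A) = (-2 + A)*(10 + x))
B(M) = -20 + M**2 + 7*M (B(M) = (-20 - 2*M + 10*M + M*M) - M = (-20 - 2*M + 10*M + M**2) - M = (-20 + M**2 + 8*M) - M = -20 + M**2 + 7*M)
1/(B(c(1)) + 533) = 1/((-20 + (3*1**(3/2))**2 + 7*(3*1**(3/2))) + 533) = 1/((-20 + (3*1)**2 + 7*(3*1)) + 533) = 1/((-20 + 3**2 + 7*3) + 533) = 1/((-20 + 9 + 21) + 533) = 1/(10 + 533) = 1/543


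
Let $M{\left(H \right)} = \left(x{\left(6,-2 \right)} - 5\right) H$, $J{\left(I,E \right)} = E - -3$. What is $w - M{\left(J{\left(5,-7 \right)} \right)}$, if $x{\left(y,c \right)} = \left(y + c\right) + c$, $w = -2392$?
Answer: $-2404$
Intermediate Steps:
$J{\left(I,E \right)} = 3 + E$ ($J{\left(I,E \right)} = E + 3 = 3 + E$)
$x{\left(y,c \right)} = y + 2 c$ ($x{\left(y,c \right)} = \left(c + y\right) + c = y + 2 c$)
$M{\left(H \right)} = - 3 H$ ($M{\left(H \right)} = \left(\left(6 + 2 \left(-2\right)\right) - 5\right) H = \left(\left(6 - 4\right) - 5\right) H = \left(2 - 5\right) H = - 3 H$)
$w - M{\left(J{\left(5,-7 \right)} \right)} = -2392 - - 3 \left(3 - 7\right) = -2392 - \left(-3\right) \left(-4\right) = -2392 - 12 = -2404$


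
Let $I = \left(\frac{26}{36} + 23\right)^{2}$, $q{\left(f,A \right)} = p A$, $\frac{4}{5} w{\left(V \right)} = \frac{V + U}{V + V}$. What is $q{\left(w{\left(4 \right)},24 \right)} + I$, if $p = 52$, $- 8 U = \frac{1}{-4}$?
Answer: $\frac{586681}{324} \approx 1810.7$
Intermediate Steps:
$U = \frac{1}{32}$ ($U = - \frac{1}{8 \left(-4\right)} = \left(- \frac{1}{8}\right) \left(- \frac{1}{4}\right) = \frac{1}{32} \approx 0.03125$)
$w{\left(V \right)} = \frac{5 \left(\frac{1}{32} + V\right)}{8 V}$ ($w{\left(V \right)} = \frac{5 \frac{V + \frac{1}{32}}{V + V}}{4} = \frac{5 \frac{\frac{1}{32} + V}{2 V}}{4} = \frac{5 \left(\frac{1}{32} + V\right)}{8 V}$)
$q{\left(f,A \right)} = 52 A$
$I = \frac{182329}{324}$ ($I = \left(26 \cdot \frac{1}{36} + 23\right)^{2} = \left(\frac{13}{18} + 23\right)^{2} = \left(\frac{427}{18}\right)^{2} = \frac{182329}{324} \approx 562.74$)
$q{\left(w{\left(4 \right)},24 \right)} + I = 52 \cdot 24 + \frac{182329}{324} = 1248 + \frac{182329}{324} = \frac{586681}{324}$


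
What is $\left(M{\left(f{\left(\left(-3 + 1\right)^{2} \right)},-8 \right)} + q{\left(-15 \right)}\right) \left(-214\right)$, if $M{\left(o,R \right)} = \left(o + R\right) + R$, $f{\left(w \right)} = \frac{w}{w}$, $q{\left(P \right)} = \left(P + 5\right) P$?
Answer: $-28890$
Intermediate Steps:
$q{\left(P \right)} = P \left(5 + P\right)$ ($q{\left(P \right)} = \left(5 + P\right) P = P \left(5 + P\right)$)
$f{\left(w \right)} = 1$
$M{\left(o,R \right)} = o + 2 R$ ($M{\left(o,R \right)} = \left(R + o\right) + R = o + 2 R$)
$\left(M{\left(f{\left(\left(-3 + 1\right)^{2} \right)},-8 \right)} + q{\left(-15 \right)}\right) \left(-214\right) = \left(\left(1 + 2 \left(-8\right)\right) - 15 \left(5 - 15\right)\right) \left(-214\right) = \left(\left(1 - 16\right) - -150\right) \left(-214\right) = \left(-15 + 150\right) \left(-214\right) = 135 \left(-214\right) = -28890$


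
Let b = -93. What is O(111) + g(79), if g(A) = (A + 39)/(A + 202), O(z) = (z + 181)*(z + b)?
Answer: 1477054/281 ≈ 5256.4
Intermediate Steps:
O(z) = (-93 + z)*(181 + z) (O(z) = (z + 181)*(z - 93) = (181 + z)*(-93 + z) = (-93 + z)*(181 + z))
g(A) = (39 + A)/(202 + A)
O(111) + g(79) = (-16833 + 111**2 + 88*111) + (39 + 79)/(202 + 79) = (-16833 + 12321 + 9768) + 118/281 = 5256 + (1/281)*118 = 5256 + 118/281 = 1477054/281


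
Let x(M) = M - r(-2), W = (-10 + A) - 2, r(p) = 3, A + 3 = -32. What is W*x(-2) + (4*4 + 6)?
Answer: 257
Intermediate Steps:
A = -35 (A = -3 - 32 = -35)
W = -47 (W = (-10 - 35) - 2 = -45 - 2 = -47)
x(M) = -3 + M (x(M) = M - 1*3 = M - 3 = -3 + M)
W*x(-2) + (4*4 + 6) = -47*(-3 - 2) + (4*4 + 6) = -47*(-5) + (16 + 6) = 235 + 22 = 257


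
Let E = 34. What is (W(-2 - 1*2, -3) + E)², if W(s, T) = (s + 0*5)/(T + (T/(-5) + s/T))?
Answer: 22801/16 ≈ 1425.1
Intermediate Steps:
W(s, T) = s/(4*T/5 + s/T) (W(s, T) = (s + 0)/(T + (T*(-⅕) + s/T)) = s/(T + (-T/5 + s/T)) = s/(4*T/5 + s/T))
(W(-2 - 1*2, -3) + E)² = (5*(-3)*(-2 - 1*2)/(4*(-3)² + 5*(-2 - 1*2)) + 34)² = (5*(-3)*(-2 - 2)/(4*9 + 5*(-2 - 2)) + 34)² = (5*(-3)*(-4)/(36 + 5*(-4)) + 34)² = (5*(-3)*(-4)/(36 - 20) + 34)² = (5*(-3)*(-4)/16 + 34)² = (5*(-3)*(-4)*(1/16) + 34)² = (15/4 + 34)² = (151/4)² = 22801/16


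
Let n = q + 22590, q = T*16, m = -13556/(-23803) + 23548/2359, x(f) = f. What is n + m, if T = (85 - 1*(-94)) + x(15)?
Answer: 206191914698/8021611 ≈ 25705.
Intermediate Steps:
m = 84641664/8021611 (m = -13556*(-1/23803) + 23548*(1/2359) = 13556/23803 + 3364/337 = 84641664/8021611 ≈ 10.552)
T = 194 (T = (85 - 1*(-94)) + 15 = (85 + 94) + 15 = 179 + 15 = 194)
q = 3104 (q = 194*16 = 3104)
n = 25694 (n = 3104 + 22590 = 25694)
n + m = 25694 + 84641664/8021611 = 206191914698/8021611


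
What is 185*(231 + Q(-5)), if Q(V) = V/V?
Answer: 42920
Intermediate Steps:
Q(V) = 1
185*(231 + Q(-5)) = 185*(231 + 1) = 185*232 = 42920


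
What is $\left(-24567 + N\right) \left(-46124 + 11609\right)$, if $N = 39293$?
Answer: $-508267890$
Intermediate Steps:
$\left(-24567 + N\right) \left(-46124 + 11609\right) = \left(-24567 + 39293\right) \left(-46124 + 11609\right) = 14726 \left(-34515\right) = -508267890$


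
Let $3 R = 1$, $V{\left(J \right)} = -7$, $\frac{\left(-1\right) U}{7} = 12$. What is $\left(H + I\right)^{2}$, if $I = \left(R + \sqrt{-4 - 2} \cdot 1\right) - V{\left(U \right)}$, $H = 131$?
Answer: $\frac{172171}{9} + \frac{830 i \sqrt{6}}{3} \approx 19130.0 + 677.69 i$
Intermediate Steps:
$U = -84$ ($U = \left(-7\right) 12 = -84$)
$R = \frac{1}{3}$ ($R = \frac{1}{3} \cdot 1 = \frac{1}{3} \approx 0.33333$)
$I = \frac{22}{3} + i \sqrt{6}$ ($I = \left(\frac{1}{3} + \sqrt{-4 - 2} \cdot 1\right) - -7 = \left(\frac{1}{3} + \sqrt{-6} \cdot 1\right) + 7 = \left(\frac{1}{3} + i \sqrt{6} \cdot 1\right) + 7 = \left(\frac{1}{3} + i \sqrt{6}\right) + 7 = \frac{22}{3} + i \sqrt{6} \approx 7.3333 + 2.4495 i$)
$\left(H + I\right)^{2} = \left(131 + \left(\frac{22}{3} + i \sqrt{6}\right)\right)^{2} = \left(\frac{415}{3} + i \sqrt{6}\right)^{2}$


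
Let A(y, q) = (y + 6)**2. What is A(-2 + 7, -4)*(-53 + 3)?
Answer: -6050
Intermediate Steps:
A(y, q) = (6 + y)**2
A(-2 + 7, -4)*(-53 + 3) = (6 + (-2 + 7))**2*(-53 + 3) = (6 + 5)**2*(-50) = 11**2*(-50) = 121*(-50) = -6050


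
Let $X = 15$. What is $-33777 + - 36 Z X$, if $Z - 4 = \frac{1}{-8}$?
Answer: $- \frac{71739}{2} \approx -35870.0$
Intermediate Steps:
$Z = \frac{31}{8}$ ($Z = 4 + \frac{1}{-8} = 4 - \frac{1}{8} = \frac{31}{8} \approx 3.875$)
$-33777 + - 36 Z X = -33777 + \left(-36\right) \frac{31}{8} \cdot 15 = -33777 - \frac{4185}{2} = - \frac{71739}{2}$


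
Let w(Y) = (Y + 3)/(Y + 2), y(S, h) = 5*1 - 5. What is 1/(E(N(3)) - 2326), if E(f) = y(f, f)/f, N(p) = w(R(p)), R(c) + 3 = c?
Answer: -1/2326 ≈ -0.00042992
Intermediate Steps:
y(S, h) = 0 (y(S, h) = 5 - 5 = 0)
R(c) = -3 + c
w(Y) = (3 + Y)/(2 + Y)
N(p) = p/(-1 + p) (N(p) = (3 + (-3 + p))/(2 + (-3 + p)) = p/(-1 + p))
E(f) = 0 (E(f) = 0/f = 0)
1/(E(N(3)) - 2326) = 1/(0 - 2326) = 1/(-2326) = -1/2326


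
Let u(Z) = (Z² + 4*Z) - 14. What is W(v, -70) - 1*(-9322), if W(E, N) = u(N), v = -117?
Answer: 13928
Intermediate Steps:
u(Z) = -14 + Z² + 4*Z
W(E, N) = -14 + N² + 4*N
W(v, -70) - 1*(-9322) = (-14 + (-70)² + 4*(-70)) - 1*(-9322) = (-14 + 4900 - 280) + 9322 = 4606 + 9322 = 13928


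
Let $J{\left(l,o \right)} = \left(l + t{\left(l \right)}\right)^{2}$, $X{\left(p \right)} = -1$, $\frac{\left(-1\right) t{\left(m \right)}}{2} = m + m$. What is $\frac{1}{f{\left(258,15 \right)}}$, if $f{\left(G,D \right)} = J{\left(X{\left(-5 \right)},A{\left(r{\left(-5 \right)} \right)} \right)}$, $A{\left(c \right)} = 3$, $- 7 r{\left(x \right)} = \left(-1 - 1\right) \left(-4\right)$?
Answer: $\frac{1}{9} \approx 0.11111$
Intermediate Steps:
$r{\left(x \right)} = - \frac{8}{7}$ ($r{\left(x \right)} = - \frac{\left(-1 - 1\right) \left(-4\right)}{7} = - \frac{\left(-2\right) \left(-4\right)}{7} = \left(- \frac{1}{7}\right) 8 = - \frac{8}{7}$)
$t{\left(m \right)} = - 4 m$ ($t{\left(m \right)} = - 2 \left(m + m\right) = - 2 \cdot 2 m = - 4 m$)
$J{\left(l,o \right)} = 9 l^{2}$ ($J{\left(l,o \right)} = \left(l - 4 l\right)^{2} = \left(- 3 l\right)^{2} = 9 l^{2}$)
$f{\left(G,D \right)} = 9$ ($f{\left(G,D \right)} = 9 \left(-1\right)^{2} = 9 \cdot 1 = 9$)
$\frac{1}{f{\left(258,15 \right)}} = \frac{1}{9}$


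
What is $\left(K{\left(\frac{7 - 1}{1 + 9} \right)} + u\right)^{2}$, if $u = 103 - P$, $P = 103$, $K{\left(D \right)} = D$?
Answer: $\frac{9}{25} \approx 0.36$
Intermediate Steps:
$u = 0$ ($u = 103 - 103 = 0$)
$\left(K{\left(\frac{7 - 1}{1 + 9} \right)} + u\right)^{2} = \left(\frac{7 - 1}{1 + 9} + 0\right)^{2} = \left(\frac{6}{10} + 0\right)^{2} = \left(6 \cdot \frac{1}{10} + 0\right)^{2} = \left(\frac{3}{5} + 0\right)^{2} = \left(\frac{3}{5}\right)^{2} = \frac{9}{25}$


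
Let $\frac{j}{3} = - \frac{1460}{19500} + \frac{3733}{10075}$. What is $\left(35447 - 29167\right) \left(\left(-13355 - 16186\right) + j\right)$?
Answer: $- \frac{373806498584}{2015} \approx -1.8551 \cdot 10^{8}$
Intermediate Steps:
$j = \frac{8936}{10075}$ ($j = 3 \left(- \frac{1460}{19500} + \frac{3733}{10075}\right) = 3 \left(\left(-1460\right) \frac{1}{19500} + 3733 \cdot \frac{1}{10075}\right) = 3 \left(- \frac{73}{975} + \frac{3733}{10075}\right) = 3 \cdot \frac{8936}{30225} = \frac{8936}{10075} \approx 0.88695$)
$\left(35447 - 29167\right) \left(\left(-13355 - 16186\right) + j\right) = \left(35447 - 29167\right) \left(\left(-13355 - 16186\right) + \frac{8936}{10075}\right) = 6280 \left(\left(-13355 - 16186\right) + \frac{8936}{10075}\right) = 6280 \left(-29541 + \frac{8936}{10075}\right) = 6280 \left(- \frac{297616639}{10075}\right) = - \frac{373806498584}{2015}$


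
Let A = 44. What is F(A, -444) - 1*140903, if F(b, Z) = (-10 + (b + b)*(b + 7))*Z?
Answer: -2129135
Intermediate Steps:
F(b, Z) = Z*(-10 + 2*b*(7 + b)) (F(b, Z) = (-10 + (2*b)*(7 + b))*Z = (-10 + 2*b*(7 + b))*Z = Z*(-10 + 2*b*(7 + b)))
F(A, -444) - 1*140903 = 2*(-444)*(-5 + 44² + 7*44) - 1*140903 = 2*(-444)*(-5 + 1936 + 308) - 140903 = 2*(-444)*2239 - 140903 = -1988232 - 140903 = -2129135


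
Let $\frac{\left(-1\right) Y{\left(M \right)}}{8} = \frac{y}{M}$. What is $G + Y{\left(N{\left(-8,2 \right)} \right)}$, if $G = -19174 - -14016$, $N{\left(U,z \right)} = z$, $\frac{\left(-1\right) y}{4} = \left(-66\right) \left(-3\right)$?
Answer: $-1990$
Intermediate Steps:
$y = -792$ ($y = - 4 \left(\left(-66\right) \left(-3\right)\right) = \left(-4\right) 198 = -792$)
$G = -5158$ ($G = -19174 + 14016 = -5158$)
$Y{\left(M \right)} = \frac{6336}{M}$ ($Y{\left(M \right)} = - 8 \left(- \frac{792}{M}\right) = \frac{6336}{M}$)
$G + Y{\left(N{\left(-8,2 \right)} \right)} = -5158 + \frac{6336}{2} = -5158 + 6336 \cdot \frac{1}{2} = -5158 + 3168 = -1990$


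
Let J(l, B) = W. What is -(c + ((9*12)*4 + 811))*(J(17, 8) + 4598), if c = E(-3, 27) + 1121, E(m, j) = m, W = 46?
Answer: -10964484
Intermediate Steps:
c = 1118 (c = -3 + 1121 = 1118)
J(l, B) = 46
-(c + ((9*12)*4 + 811))*(J(17, 8) + 4598) = -(1118 + ((9*12)*4 + 811))*(46 + 4598) = -(1118 + (108*4 + 811))*4644 = -(1118 + (432 + 811))*4644 = -(1118 + 1243)*4644 = -2361*4644 = -1*10964484 = -10964484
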